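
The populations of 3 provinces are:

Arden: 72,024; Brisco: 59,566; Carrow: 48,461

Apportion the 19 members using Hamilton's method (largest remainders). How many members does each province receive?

Standard divisor: 180051 ÷ 19 ≈ 9476.368.
Standard quotas: Arden 7.6004, Brisco 6.2857, Carrow 5.1139.
Lower quotas: Arden 7, Brisco 6, Carrow 5 (sum 18, leaving 1 seat).
Remainders in descending order: Arden 0.6004, Brisco 0.2857, Carrow 0.1139.
Largest remainder: Arden receives the extra seat.

Arden 8, Brisco 6, Carrow 5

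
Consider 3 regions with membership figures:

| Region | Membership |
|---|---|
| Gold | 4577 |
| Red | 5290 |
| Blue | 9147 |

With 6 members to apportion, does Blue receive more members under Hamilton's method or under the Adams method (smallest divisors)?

Hamilton

Hamilton: Gold 1, Red 2, Blue 3.
Adams: Gold 2, Red 2, Blue 2.
Blue gets 3 under Hamilton and 2 under Adams.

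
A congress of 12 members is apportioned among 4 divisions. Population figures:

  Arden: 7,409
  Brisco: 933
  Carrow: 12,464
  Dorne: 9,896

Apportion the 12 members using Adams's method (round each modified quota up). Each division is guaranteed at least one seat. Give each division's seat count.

Standard divisor 30702/12 ≈ 2558.5; standard quotas: Arden 2.896, Brisco 0.365, Carrow 4.872, Dorne 3.868.
Rounding up gives 3, 1, 5, 4 = 13 seats, so the divisor must be adjusted.
With modified divisor 3200: modified quotas Arden 2.315, Brisco 0.292, Carrow 3.895, Dorne 3.092.
Rounding up: Arden 3, Brisco 1, Carrow 4, Dorne 4 (total 12).

Arden=3, Brisco=1, Carrow=4, Dorne=4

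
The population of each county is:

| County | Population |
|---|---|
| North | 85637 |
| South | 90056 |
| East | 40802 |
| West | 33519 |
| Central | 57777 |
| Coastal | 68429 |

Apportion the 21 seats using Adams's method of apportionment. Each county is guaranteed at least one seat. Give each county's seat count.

Standard divisor 376220/21 ≈ 17915.238; standard quotas: North 4.780, South 5.027, East 2.278, West 1.871, Central 3.225, Coastal 3.820.
Rounding up gives 5, 6, 3, 2, 4, 4 = 24 seats, so the divisor must be adjusted.
With modified divisor 20900: modified quotas North 4.097, South 4.309, East 1.952, West 1.604, Central 2.764, Coastal 3.274.
Rounding up: North 5, South 5, East 2, West 2, Central 3, Coastal 4 (total 21).

North 5, South 5, East 2, West 2, Central 3, Coastal 4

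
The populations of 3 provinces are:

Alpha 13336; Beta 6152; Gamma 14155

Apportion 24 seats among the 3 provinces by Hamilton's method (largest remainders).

Standard divisor: 33643 ÷ 24 ≈ 1401.792.
Standard quotas: Alpha 9.5135, Beta 4.3887, Gamma 10.0978.
Lower quotas: Alpha 9, Beta 4, Gamma 10 (sum 23, leaving 1 seat).
Remainders in descending order: Alpha 0.5135, Beta 0.3887, Gamma 0.0978.
The surplus seat goes to Alpha.

Alpha: 10, Beta: 4, Gamma: 10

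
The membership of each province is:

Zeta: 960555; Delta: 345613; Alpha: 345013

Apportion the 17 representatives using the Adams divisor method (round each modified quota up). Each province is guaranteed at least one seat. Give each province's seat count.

Zeta=9; Delta=4; Alpha=4

Standard divisor 1651181/17 ≈ 97128.294; standard quotas: Zeta 9.890, Delta 3.558, Alpha 3.552.
Rounding up gives 10, 4, 4 = 18 seats, so the divisor must be adjusted.
With modified divisor 110900: modified quotas Zeta 8.661, Delta 3.116, Alpha 3.111.
Rounding up: Zeta 9, Delta 4, Alpha 4 (total 17).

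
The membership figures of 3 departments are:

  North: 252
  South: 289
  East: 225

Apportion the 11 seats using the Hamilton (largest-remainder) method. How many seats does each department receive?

North 4, South 4, East 3

Total 766; standard divisor 766/11 ≈ 69.636.
Standard quotas: North 3.619, South 4.150, East 3.231.
Lower quotas: North 3, South 4, East 3 (sum 10, leaving 1 seat).
Remainders in descending order: North 0.619, East 0.231, South 0.150.
The surplus seat goes to North.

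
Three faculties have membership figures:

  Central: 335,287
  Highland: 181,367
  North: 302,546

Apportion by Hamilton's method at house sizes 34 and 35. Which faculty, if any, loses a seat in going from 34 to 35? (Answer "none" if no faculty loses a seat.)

At 34 seats: Central 14, Highland 7, North 13.
At 35 seats: Central 14, Highland 8, North 13.
No faculty's allocation decreased.

none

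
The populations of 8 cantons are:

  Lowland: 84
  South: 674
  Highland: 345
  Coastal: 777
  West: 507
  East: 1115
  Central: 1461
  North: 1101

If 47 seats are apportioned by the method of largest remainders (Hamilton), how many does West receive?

4

The standard divisor is 6064/47 ≈ 129.021.
Standard quotas: Lowland 0.651, South 5.224, Highland 2.674, Coastal 6.022, West 3.930, East 8.642, Central 11.324, North 8.533.
Lower quotas: Lowland 0, South 5, Highland 2, Coastal 6, West 3, East 8, Central 11, North 8 (sum 43, leaving 4 seats).
Remainders in descending order: West 0.930, Highland 0.674, Lowland 0.651, East 0.642, North 0.533, Central 0.324, South 0.224, Coastal 0.022.
The surplus seats go to West, Highland, Lowland, East.
West receives 4.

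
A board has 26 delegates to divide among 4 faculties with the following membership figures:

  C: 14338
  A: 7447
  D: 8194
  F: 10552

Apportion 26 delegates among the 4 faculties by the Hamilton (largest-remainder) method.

The standard divisor is 40531/26 ≈ 1558.885.
Standard quotas: C 9.1976, A 4.7771, D 5.2563, F 6.7689.
Lower quotas: C 9, A 4, D 5, F 6 (sum 24, leaving 2 seats).
Remainders in descending order: A 0.7771, F 0.7689, D 0.2563, C 0.1976.
Largest remainders: A, F receive the extra seats.

C=9; A=5; D=5; F=7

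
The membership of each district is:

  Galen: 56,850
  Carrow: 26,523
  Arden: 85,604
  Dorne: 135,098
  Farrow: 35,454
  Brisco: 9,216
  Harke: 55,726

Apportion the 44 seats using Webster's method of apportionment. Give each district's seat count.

Galen 6, Carrow 3, Arden 9, Dorne 15, Farrow 4, Brisco 1, Harke 6

Standard divisor 404471/44 ≈ 9192.523; standard quotas: Galen 6.184, Carrow 2.885, Arden 9.312, Dorne 14.697, Farrow 3.857, Brisco 1.003, Harke 6.062.
Rounding to the nearest integer gives Galen 6, Carrow 3, Arden 9, Dorne 15, Farrow 4, Brisco 1, Harke 6 — total 44, matching the house size, so no adjustment is needed.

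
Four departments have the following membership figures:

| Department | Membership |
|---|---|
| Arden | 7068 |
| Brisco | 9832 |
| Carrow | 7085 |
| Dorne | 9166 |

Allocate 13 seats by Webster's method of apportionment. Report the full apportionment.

Standard divisor 33151/13 ≈ 2550.077; standard quotas: Arden 2.772, Brisco 3.856, Carrow 2.778, Dorne 3.594.
Rounding to the nearest integer gives 3, 4, 3, 4 = 14 seats, so the divisor must be adjusted.
With modified divisor 2700: modified quotas Arden 2.618, Brisco 3.641, Carrow 2.624, Dorne 3.395.
Rounding to the nearest integer: Arden 3, Brisco 4, Carrow 3, Dorne 3 (total 13).

Arden 3; Brisco 4; Carrow 3; Dorne 3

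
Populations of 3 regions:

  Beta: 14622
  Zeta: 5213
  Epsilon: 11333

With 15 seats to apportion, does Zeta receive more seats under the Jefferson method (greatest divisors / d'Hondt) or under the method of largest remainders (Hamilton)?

Jefferson: Beta 7, Zeta 2, Epsilon 6.
Hamilton: Beta 7, Zeta 3, Epsilon 5.
Zeta gets 2 under Jefferson and 3 under Hamilton.

Hamilton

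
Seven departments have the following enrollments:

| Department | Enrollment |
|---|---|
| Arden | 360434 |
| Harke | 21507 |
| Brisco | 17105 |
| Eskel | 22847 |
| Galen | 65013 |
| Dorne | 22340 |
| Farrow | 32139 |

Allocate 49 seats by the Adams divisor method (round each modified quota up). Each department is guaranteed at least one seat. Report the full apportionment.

Standard divisor 541385/49 ≈ 11048.673; standard quotas: Arden 32.622, Harke 1.947, Brisco 1.548, Eskel 2.068, Galen 5.884, Dorne 2.022, Farrow 2.909.
Rounding up gives 33, 2, 2, 3, 6, 3, 3 = 52 seats, so the divisor must be adjusted.
With modified divisor 11565.9: modified quotas Arden 31.164, Harke 1.860, Brisco 1.479, Eskel 1.975, Galen 5.621, Dorne 1.932, Farrow 2.779.
Rounding up: Arden 32, Harke 2, Brisco 2, Eskel 2, Galen 6, Dorne 2, Farrow 3 (total 49).

Arden=32, Harke=2, Brisco=2, Eskel=2, Galen=6, Dorne=2, Farrow=3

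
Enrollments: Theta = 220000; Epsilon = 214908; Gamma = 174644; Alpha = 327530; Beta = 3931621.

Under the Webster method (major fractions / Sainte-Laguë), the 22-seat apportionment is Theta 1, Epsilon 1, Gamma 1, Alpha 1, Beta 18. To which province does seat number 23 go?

Priority for the next seat is population ÷ (current seats + 0.5).
Priorities: Theta 146666.667, Epsilon 143272.000, Gamma 116429.333, Alpha 218353.333, Beta 212520.054.
Highest priority: Alpha.

Alpha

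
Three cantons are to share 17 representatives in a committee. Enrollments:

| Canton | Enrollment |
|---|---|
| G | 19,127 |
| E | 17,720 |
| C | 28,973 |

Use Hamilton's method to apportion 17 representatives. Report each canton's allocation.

G 5; E 5; C 7

Total 65820; standard divisor 65820/17 ≈ 3871.765.
Standard quotas: G 4.9401, E 4.5767, C 7.4832.
Lower quotas: G 4, E 4, C 7 (sum 15, leaving 2 seats).
Remainders in descending order: G 0.9401, E 0.5767, C 0.4832.
The surplus seats go to G, E.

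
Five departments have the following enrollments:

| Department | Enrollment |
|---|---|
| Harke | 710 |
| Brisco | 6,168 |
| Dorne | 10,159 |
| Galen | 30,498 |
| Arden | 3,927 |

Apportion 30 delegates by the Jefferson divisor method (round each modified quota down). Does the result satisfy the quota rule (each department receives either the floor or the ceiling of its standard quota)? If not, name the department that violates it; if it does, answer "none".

Galen

Standard quotas: Harke 0.414, Brisco 3.596, Dorne 5.922, Galen 17.779, Arden 2.289.
Jefferson allocation: Harke 0, Brisco 3, Dorne 6, Galen 19, Arden 2.
Galen has quota 17.779 (lower 17, upper 18) but receives 19 — outside the quota interval.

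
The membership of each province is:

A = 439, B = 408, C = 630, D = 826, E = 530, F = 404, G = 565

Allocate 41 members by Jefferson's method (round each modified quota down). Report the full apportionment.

Standard divisor 3802/41 ≈ 92.732; standard quotas: A 4.734, B 4.400, C 6.794, D 8.907, E 5.715, F 4.357, G 6.093.
Rounding down gives 4, 4, 6, 8, 5, 4, 6 = 37 seats, so the divisor must be adjusted.
With modified divisor 85: modified quotas A 5.165, B 4.800, C 7.412, D 9.718, E 6.235, F 4.753, G 6.647.
Rounding down: A 5, B 4, C 7, D 9, E 6, F 4, G 6 (total 41).

A: 5, B: 4, C: 7, D: 9, E: 6, F: 4, G: 6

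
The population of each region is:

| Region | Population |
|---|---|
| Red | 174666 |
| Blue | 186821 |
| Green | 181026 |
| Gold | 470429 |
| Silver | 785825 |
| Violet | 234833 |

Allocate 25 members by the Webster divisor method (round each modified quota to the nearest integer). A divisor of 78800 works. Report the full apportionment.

With modified divisor 78800: modified quotas Red 2.217, Blue 2.371, Green 2.297, Gold 5.970, Silver 9.972, Violet 2.980.
Rounding to the nearest integer: Red 2, Blue 2, Green 2, Gold 6, Silver 10, Violet 3 (total 25).

Red=2, Blue=2, Green=2, Gold=6, Silver=10, Violet=3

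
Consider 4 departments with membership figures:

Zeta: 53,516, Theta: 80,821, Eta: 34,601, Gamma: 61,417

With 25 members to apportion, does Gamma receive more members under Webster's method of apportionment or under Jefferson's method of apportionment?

Webster: Zeta 6, Theta 9, Eta 4, Gamma 6.
Jefferson: Zeta 6, Theta 9, Eta 3, Gamma 7.
Gamma gets 6 under Webster and 7 under Jefferson.

Jefferson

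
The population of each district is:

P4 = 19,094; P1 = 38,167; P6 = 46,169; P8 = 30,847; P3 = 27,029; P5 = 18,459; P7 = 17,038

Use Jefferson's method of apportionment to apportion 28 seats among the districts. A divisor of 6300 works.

P4 3; P1 6; P6 7; P8 4; P3 4; P5 2; P7 2

With modified divisor 6300: modified quotas P4 3.031, P1 6.058, P6 7.328, P8 4.896, P3 4.290, P5 2.930, P7 2.704.
Rounding down: P4 3, P1 6, P6 7, P8 4, P3 4, P5 2, P7 2 (total 28).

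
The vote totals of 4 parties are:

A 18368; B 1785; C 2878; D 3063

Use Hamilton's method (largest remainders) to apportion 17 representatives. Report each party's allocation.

A: 12, B: 1, C: 2, D: 2

The standard divisor is 26094/17 ≈ 1534.941.
Standard quotas: A 11.9666, B 1.1629, C 1.8750, D 1.9955.
Lower quotas: A 11, B 1, C 1, D 1 (sum 14, leaving 3 seats).
Remainders in descending order: D 0.9955, A 0.9666, C 0.8750, B 0.1629.
The surplus seats go to D, A, C.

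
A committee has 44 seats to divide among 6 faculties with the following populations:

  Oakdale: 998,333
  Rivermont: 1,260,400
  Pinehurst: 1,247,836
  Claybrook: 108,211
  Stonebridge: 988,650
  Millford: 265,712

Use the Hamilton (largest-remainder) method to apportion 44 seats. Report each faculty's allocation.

Oakdale: 9, Rivermont: 11, Pinehurst: 11, Claybrook: 1, Stonebridge: 9, Millford: 3

Standard divisor: 4869142 ÷ 44 ≈ 110662.318.
Standard quotas: Oakdale 9.0214, Rivermont 11.3896, Pinehurst 11.2761, Claybrook 0.9778, Stonebridge 8.9339, Millford 2.4011.
Lower quotas: Oakdale 9, Rivermont 11, Pinehurst 11, Claybrook 0, Stonebridge 8, Millford 2 (sum 41, leaving 3 seats).
Remainders in descending order: Claybrook 0.9778, Stonebridge 0.9339, Millford 0.4011, Rivermont 0.3896, Pinehurst 0.2761, Oakdale 0.0214.
The surplus seats go to Claybrook, Stonebridge, Millford.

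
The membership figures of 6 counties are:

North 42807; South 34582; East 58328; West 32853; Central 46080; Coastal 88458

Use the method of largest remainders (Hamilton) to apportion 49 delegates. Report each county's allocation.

The standard divisor is 303108/49 ≈ 6185.878.
Standard quotas: North 6.9201, South 5.5905, East 9.4292, West 5.3110, Central 7.4492, Coastal 14.3000.
Lower quotas: North 6, South 5, East 9, West 5, Central 7, Coastal 14 (sum 46, leaving 3 seats).
Remainders in descending order: North 0.9201, South 0.5905, Central 0.4492, East 0.4292, West 0.3110, Coastal 0.3000.
The surplus seats go to North, South, Central.

North: 7, South: 6, East: 9, West: 5, Central: 8, Coastal: 14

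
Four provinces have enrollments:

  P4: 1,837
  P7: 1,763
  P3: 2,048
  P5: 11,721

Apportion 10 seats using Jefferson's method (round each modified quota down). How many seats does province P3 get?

1

Standard divisor 17369/10 ≈ 1736.9; standard quotas: P4 1.058, P7 1.015, P3 1.179, P5 6.748.
Rounding down gives 1, 1, 1, 6 = 9 seats, so the divisor must be adjusted.
With modified divisor 1600: modified quotas P4 1.148, P7 1.102, P3 1.280, P5 7.326.
Rounding down: P4 1, P7 1, P3 1, P5 7 (total 10).
P3 receives 1.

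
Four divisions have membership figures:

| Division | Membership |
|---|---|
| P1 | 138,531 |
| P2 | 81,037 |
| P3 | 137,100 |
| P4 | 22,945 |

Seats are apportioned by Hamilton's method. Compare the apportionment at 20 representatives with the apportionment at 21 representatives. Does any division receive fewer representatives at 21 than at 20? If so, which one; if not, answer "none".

At 20 seats: P1 8, P2 4, P3 7, P4 1.
At 21 seats: P1 8, P2 4, P3 8, P4 1.
No division's allocation decreased.

none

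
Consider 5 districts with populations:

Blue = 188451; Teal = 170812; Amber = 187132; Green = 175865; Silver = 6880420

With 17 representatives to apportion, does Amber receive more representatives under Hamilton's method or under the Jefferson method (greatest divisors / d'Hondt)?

Hamilton: Blue 1, Teal 0, Amber 1, Green 0, Silver 15.
Jefferson: Blue 0, Teal 0, Amber 0, Green 0, Silver 17.
Amber gets 1 under Hamilton and 0 under Jefferson.

Hamilton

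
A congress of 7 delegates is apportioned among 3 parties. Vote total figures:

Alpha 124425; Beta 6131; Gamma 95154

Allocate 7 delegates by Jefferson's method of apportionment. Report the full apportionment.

Alpha 4, Beta 0, Gamma 3

Standard divisor 225710/7 ≈ 32244.286; standard quotas: Alpha 3.859, Beta 0.190, Gamma 2.951.
Rounding down gives 3, 0, 2 = 5 seats, so the divisor must be adjusted.
With modified divisor 28000: modified quotas Alpha 4.444, Beta 0.219, Gamma 3.398.
Rounding down: Alpha 4, Beta 0, Gamma 3 (total 7).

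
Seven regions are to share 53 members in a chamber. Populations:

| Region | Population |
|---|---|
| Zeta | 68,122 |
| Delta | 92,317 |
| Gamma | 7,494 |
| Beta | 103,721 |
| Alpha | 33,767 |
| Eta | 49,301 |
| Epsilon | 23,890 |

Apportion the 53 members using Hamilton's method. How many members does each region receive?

Zeta: 10; Delta: 13; Gamma: 1; Beta: 14; Alpha: 5; Eta: 7; Epsilon: 3

The standard divisor is 378612/53 ≈ 7143.623.
Standard quotas: Zeta 9.5361, Delta 12.9230, Gamma 1.0490, Beta 14.5194, Alpha 4.7269, Eta 6.9014, Epsilon 3.3442.
Lower quotas: Zeta 9, Delta 12, Gamma 1, Beta 14, Alpha 4, Eta 6, Epsilon 3 (sum 49, leaving 4 seats).
Remainders in descending order: Delta 0.9230, Eta 0.9014, Alpha 0.7269, Zeta 0.5361, Beta 0.5194, Epsilon 0.3442, Gamma 0.0490.
The surplus seats go to Delta, Eta, Alpha, Zeta.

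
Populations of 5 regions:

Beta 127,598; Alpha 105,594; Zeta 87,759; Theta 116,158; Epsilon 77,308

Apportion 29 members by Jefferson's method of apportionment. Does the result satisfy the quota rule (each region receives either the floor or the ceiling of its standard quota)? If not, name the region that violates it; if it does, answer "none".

Standard quotas: Beta 7.193, Alpha 5.953, Zeta 4.947, Theta 6.548, Epsilon 4.358.
Jefferson allocation: Beta 7, Alpha 6, Zeta 5, Theta 7, Epsilon 4.
Every allocation lies between the lower and upper quota.

none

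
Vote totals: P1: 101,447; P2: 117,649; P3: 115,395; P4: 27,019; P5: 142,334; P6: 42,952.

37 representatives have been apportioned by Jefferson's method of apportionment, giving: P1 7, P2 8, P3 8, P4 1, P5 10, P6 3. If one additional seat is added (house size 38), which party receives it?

P4

Priority for the next seat is population ÷ (current seats + 1).
Priorities: P1 12680.875, P2 13072.111, P3 12821.667, P4 13509.500, P5 12939.455, P6 10738.000.
Highest priority: P4.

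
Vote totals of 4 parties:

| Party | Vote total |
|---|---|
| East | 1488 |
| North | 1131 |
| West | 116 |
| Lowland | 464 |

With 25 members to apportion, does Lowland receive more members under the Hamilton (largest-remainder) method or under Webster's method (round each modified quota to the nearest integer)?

Webster

Hamilton: East 12, North 9, West 1, Lowland 3.
Webster: East 11, North 9, West 1, Lowland 4.
Lowland gets 3 under Hamilton and 4 under Webster.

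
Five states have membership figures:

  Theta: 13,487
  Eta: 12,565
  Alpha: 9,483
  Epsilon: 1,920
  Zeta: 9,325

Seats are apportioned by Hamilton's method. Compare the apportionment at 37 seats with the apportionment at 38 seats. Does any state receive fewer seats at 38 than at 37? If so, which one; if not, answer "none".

At 37 seats: Theta 11, Eta 10, Alpha 7, Epsilon 2, Zeta 7.
At 38 seats: Theta 11, Eta 10, Alpha 8, Epsilon 1, Zeta 8.
Epsilon drops from 2 to 1.

Epsilon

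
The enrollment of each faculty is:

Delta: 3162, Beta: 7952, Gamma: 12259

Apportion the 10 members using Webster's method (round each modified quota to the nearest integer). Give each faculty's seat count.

Delta=1; Beta=4; Gamma=5

Standard divisor 23373/10 ≈ 2337.3; standard quotas: Delta 1.353, Beta 3.402, Gamma 5.245.
Rounding to the nearest integer gives 1, 3, 5 = 9 seats, so the divisor must be adjusted.
With modified divisor 2250: modified quotas Delta 1.405, Beta 3.534, Gamma 5.448.
Rounding to the nearest integer: Delta 1, Beta 4, Gamma 5 (total 10).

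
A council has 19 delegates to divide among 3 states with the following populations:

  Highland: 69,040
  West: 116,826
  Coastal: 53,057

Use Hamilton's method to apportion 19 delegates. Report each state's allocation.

Highland: 6, West: 9, Coastal: 4

Total 238923; standard divisor 238923/19 ≈ 12574.895.
Standard quotas: Highland 5.4903, West 9.2904, Coastal 4.2193.
Lower quotas: Highland 5, West 9, Coastal 4 (sum 18, leaving 1 seat).
Remainders in descending order: Highland 0.4903, West 0.2904, Coastal 0.2193.
The surplus seat goes to Highland.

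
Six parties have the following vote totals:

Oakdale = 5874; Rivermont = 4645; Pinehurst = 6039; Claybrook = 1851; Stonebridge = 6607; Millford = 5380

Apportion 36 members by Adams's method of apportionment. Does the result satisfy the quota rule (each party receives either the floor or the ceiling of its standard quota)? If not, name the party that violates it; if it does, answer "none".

none

Standard quotas: Oakdale 6.957, Rivermont 5.501, Pinehurst 7.152, Claybrook 2.192, Stonebridge 7.825, Millford 6.372.
Adams allocation: Oakdale 7, Rivermont 6, Pinehurst 7, Claybrook 2, Stonebridge 8, Millford 6.
Every allocation lies between the lower and upper quota.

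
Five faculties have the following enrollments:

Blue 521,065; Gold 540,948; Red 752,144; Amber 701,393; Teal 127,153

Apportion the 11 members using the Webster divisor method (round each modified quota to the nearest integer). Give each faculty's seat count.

Blue 2, Gold 2, Red 3, Amber 3, Teal 1

Standard divisor 2642703/11 ≈ 240245.727; standard quotas: Blue 2.169, Gold 2.252, Red 3.131, Amber 2.919, Teal 0.529.
Rounding to the nearest integer gives Blue 2, Gold 2, Red 3, Amber 3, Teal 1 — total 11, matching the house size, so no adjustment is needed.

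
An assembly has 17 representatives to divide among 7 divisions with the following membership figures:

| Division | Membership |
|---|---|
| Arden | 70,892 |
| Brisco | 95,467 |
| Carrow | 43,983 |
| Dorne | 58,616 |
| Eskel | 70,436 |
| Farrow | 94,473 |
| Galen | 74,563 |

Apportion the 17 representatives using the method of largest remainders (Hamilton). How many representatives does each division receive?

Arden=2, Brisco=3, Carrow=2, Dorne=2, Eskel=2, Farrow=3, Galen=3

Total 508430; standard divisor 508430/17 ≈ 29907.647.
Standard quotas: Arden 2.3704, Brisco 3.1921, Carrow 1.4706, Dorne 1.9599, Eskel 2.3551, Farrow 3.1588, Galen 2.4931.
Lower quotas: Arden 2, Brisco 3, Carrow 1, Dorne 1, Eskel 2, Farrow 3, Galen 2 (sum 14, leaving 3 seats).
Remainders in descending order: Dorne 0.9599, Galen 0.4931, Carrow 0.4706, Arden 0.3704, Eskel 0.3551, Brisco 0.1921, Farrow 0.1588.
Largest remainders: Dorne, Galen, Carrow receive the extra seats.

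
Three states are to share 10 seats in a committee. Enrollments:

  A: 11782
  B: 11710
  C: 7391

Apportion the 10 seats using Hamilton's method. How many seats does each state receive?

A=4; B=4; C=2

Standard divisor: 30883 ÷ 10 ≈ 3088.3.
Standard quotas: A 3.8150, B 3.7917, C 2.3932.
Lower quotas: A 3, B 3, C 2 (sum 8, leaving 2 seats).
Remainders in descending order: A 0.8150, B 0.7917, C 0.3932.
Largest remainders: A, B receive the extra seats.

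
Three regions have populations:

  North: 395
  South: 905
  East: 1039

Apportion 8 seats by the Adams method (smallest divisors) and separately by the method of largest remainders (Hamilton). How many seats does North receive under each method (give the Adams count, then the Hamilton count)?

Adams: North 2, South 3, East 3.
Hamilton: North 1, South 3, East 4.
North gets 2 under Adams and 1 under Hamilton.

2 and 1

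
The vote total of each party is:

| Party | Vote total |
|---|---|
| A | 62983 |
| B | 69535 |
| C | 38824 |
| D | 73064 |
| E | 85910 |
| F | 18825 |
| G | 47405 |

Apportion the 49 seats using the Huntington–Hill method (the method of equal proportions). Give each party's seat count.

With divisor 8193: modified quotas A 7.687, B 8.487, C 4.739, D 8.918, E 10.486, F 2.298, G 5.786.
Geometric-mean thresholds: A √(7·8)=7.483, B √(8·9)=8.485, C √(4·5)=4.472, D √(8·9)=8.485, E √(10·11)=10.488, F √(2·3)=2.449, G √(5·6)=5.477.
Each quota rounded against its threshold gives A 8, B 9, C 5, D 9, E 10, F 2, G 6 (total 49).

A=8, B=9, C=5, D=9, E=10, F=2, G=6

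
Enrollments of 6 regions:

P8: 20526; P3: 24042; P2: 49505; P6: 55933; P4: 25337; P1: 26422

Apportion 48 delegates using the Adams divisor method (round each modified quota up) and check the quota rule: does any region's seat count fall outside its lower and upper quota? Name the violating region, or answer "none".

Standard quotas: P8 4.883, P3 5.720, P2 11.777, P6 13.306, P4 6.028, P1 6.286.
Adams allocation: P8 5, P3 6, P2 12, P6 13, P4 6, P1 6.
Every allocation lies between the lower and upper quota.

none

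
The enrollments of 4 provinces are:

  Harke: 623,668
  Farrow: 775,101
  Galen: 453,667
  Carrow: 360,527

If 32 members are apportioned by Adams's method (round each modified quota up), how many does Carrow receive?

5

Standard divisor 2212963/32 ≈ 69155.094; standard quotas: Harke 9.018, Farrow 11.208, Galen 6.560, Carrow 5.213.
Rounding up gives 10, 12, 7, 6 = 35 seats, so the divisor must be adjusted.
With modified divisor 73900: modified quotas Harke 8.439, Farrow 10.489, Galen 6.139, Carrow 4.879.
Rounding up: Harke 9, Farrow 11, Galen 7, Carrow 5 (total 32).
Carrow receives 5.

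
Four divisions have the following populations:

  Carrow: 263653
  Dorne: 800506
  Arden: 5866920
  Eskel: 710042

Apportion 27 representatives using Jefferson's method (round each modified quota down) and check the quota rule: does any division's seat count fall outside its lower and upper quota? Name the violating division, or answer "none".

Standard quotas: Carrow 0.932, Dorne 2.829, Arden 20.731, Eskel 2.509.
Jefferson allocation: Carrow 0, Dorne 3, Arden 22, Eskel 2.
Arden has quota 20.731 (lower 20, upper 21) but receives 22 — outside the quota interval.

Arden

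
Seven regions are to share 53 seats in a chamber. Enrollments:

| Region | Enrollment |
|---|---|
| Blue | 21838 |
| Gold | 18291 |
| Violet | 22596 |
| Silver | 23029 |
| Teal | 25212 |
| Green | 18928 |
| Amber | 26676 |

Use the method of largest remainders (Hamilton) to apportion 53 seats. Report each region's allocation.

Standard divisor: 156570 ÷ 53 ≈ 2954.151.
Standard quotas: Blue 7.3923, Gold 6.1916, Violet 7.6489, Silver 7.7955, Teal 8.5344, Green 6.4073, Amber 9.0300.
Lower quotas: Blue 7, Gold 6, Violet 7, Silver 7, Teal 8, Green 6, Amber 9 (sum 50, leaving 3 seats).
Remainders in descending order: Silver 0.7955, Violet 0.6489, Teal 0.5344, Green 0.4073, Blue 0.3923, Gold 0.1916, Amber 0.0300.
Largest remainders: Silver, Violet, Teal receive the extra seats.

Blue=7, Gold=6, Violet=8, Silver=8, Teal=9, Green=6, Amber=9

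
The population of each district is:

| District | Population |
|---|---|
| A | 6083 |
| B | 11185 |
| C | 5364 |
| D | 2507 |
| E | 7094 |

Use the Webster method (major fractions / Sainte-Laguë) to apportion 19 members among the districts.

Standard divisor 32233/19 ≈ 1696.474; standard quotas: A 3.586, B 6.593, C 3.162, D 1.478, E 4.182.
Rounding to the nearest integer gives A 4, B 7, C 3, D 1, E 4 — total 19, matching the house size, so no adjustment is needed.

A: 4, B: 7, C: 3, D: 1, E: 4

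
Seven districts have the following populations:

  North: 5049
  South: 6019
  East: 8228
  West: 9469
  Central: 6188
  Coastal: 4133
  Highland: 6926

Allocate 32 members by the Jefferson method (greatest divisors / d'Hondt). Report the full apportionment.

Standard divisor 46012/32 ≈ 1437.875; standard quotas: North 3.511, South 4.186, East 5.722, West 6.585, Central 4.304, Coastal 2.874, Highland 4.817.
Rounding down gives 3, 4, 5, 6, 4, 2, 4 = 28 seats, so the divisor must be adjusted.
With modified divisor 1300: modified quotas North 3.884, South 4.630, East 6.329, West 7.284, Central 4.760, Coastal 3.179, Highland 5.328.
Rounding down: North 3, South 4, East 6, West 7, Central 4, Coastal 3, Highland 5 (total 32).

North 3, South 4, East 6, West 7, Central 4, Coastal 3, Highland 5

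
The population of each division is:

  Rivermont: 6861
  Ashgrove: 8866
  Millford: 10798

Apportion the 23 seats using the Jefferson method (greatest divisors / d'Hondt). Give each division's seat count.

Rivermont 6, Ashgrove 8, Millford 9

Standard divisor 26525/23 ≈ 1153.261; standard quotas: Rivermont 5.949, Ashgrove 7.688, Millford 9.363.
Rounding down gives 5, 7, 9 = 21 seats, so the divisor must be adjusted.
With modified divisor 1100: modified quotas Rivermont 6.237, Ashgrove 8.060, Millford 9.816.
Rounding down: Rivermont 6, Ashgrove 8, Millford 9 (total 23).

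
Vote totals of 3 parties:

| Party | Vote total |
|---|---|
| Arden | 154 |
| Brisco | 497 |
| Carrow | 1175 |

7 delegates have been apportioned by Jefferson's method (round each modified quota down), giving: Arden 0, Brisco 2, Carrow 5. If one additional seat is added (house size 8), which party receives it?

Carrow

Priority for the next seat is population ÷ (current seats + 1).
Priorities: Arden 154.000, Brisco 165.667, Carrow 195.833.
Highest priority: Carrow.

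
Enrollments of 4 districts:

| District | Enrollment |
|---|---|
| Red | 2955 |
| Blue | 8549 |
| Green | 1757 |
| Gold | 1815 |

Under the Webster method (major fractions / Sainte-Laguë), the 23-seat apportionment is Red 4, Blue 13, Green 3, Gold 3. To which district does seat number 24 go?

Priority for the next seat is population ÷ (current seats + 0.5).
Priorities: Red 656.667, Blue 633.259, Green 502.000, Gold 518.571.
Highest priority: Red.

Red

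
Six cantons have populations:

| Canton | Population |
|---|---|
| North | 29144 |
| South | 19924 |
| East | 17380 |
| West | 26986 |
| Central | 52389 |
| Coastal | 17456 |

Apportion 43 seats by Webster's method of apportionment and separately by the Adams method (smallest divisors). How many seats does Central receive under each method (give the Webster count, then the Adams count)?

Webster: North 8, South 5, East 4, West 7, Central 14, Coastal 5.
Adams: North 8, South 5, East 5, West 7, Central 13, Coastal 5.
Central gets 14 under Webster and 13 under Adams.

14 and 13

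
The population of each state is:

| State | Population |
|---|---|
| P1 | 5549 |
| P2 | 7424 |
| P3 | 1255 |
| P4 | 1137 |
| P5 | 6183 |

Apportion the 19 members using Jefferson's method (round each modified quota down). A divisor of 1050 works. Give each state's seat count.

With modified divisor 1050: modified quotas P1 5.285, P2 7.070, P3 1.195, P4 1.083, P5 5.889.
Rounding down: P1 5, P2 7, P3 1, P4 1, P5 5 (total 19).

P1: 5; P2: 7; P3: 1; P4: 1; P5: 5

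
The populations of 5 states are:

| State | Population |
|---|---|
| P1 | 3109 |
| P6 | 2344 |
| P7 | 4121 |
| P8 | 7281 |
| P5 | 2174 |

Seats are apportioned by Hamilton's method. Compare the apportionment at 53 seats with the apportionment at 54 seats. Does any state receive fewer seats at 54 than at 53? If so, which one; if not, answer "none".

P6

At 53 seats: P1 9, P6 7, P7 11, P8 20, P5 6.
At 54 seats: P1 9, P6 6, P7 12, P8 21, P5 6.
P6 drops from 7 to 6.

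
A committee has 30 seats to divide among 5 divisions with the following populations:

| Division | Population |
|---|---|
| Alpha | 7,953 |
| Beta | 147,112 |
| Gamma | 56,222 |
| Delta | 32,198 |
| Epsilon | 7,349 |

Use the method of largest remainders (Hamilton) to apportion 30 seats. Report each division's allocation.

Standard divisor: 250834 ÷ 30 ≈ 8361.133.
Standard quotas: Alpha 0.9512, Beta 17.5947, Gamma 6.7242, Delta 3.8509, Epsilon 0.8789.
Lower quotas: Alpha 0, Beta 17, Gamma 6, Delta 3, Epsilon 0 (sum 26, leaving 4 seats).
Remainders in descending order: Alpha 0.9512, Epsilon 0.8789, Delta 0.8509, Gamma 0.7242, Beta 0.5947.
Largest remainders: Alpha, Epsilon, Delta, Gamma receive the extra seats.

Alpha 1, Beta 17, Gamma 7, Delta 4, Epsilon 1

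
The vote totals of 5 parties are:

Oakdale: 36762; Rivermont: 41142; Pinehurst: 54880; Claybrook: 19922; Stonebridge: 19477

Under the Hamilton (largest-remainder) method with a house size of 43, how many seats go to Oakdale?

9

The standard divisor is 172183/43 ≈ 4004.256.
Standard quotas: Oakdale 9.1807, Rivermont 10.2746, Pinehurst 13.7054, Claybrook 4.9752, Stonebridge 4.8641.
Lower quotas: Oakdale 9, Rivermont 10, Pinehurst 13, Claybrook 4, Stonebridge 4 (sum 40, leaving 3 seats).
Remainders in descending order: Claybrook 0.9752, Stonebridge 0.8641, Pinehurst 0.7054, Rivermont 0.2746, Oakdale 0.1807.
Largest remainders: Claybrook, Stonebridge, Pinehurst receive the extra seats.
Oakdale receives 9.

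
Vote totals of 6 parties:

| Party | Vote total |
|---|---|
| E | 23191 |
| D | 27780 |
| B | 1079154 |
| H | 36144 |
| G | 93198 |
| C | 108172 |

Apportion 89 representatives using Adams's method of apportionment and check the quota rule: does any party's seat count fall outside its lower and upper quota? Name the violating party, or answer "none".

B

Standard quotas: E 1.509, D 1.808, B 70.227, H 2.352, G 6.065, C 7.039.
Adams allocation: E 2, D 2, B 69, H 3, G 6, C 7.
B has quota 70.227 (lower 70, upper 71) but receives 69 — outside the quota interval.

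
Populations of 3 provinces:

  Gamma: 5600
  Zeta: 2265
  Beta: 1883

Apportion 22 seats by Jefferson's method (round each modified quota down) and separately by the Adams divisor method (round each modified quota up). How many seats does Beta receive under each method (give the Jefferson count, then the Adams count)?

4 and 5

Jefferson: Gamma 13, Zeta 5, Beta 4.
Adams: Gamma 12, Zeta 5, Beta 5.
Beta gets 4 under Jefferson and 5 under Adams.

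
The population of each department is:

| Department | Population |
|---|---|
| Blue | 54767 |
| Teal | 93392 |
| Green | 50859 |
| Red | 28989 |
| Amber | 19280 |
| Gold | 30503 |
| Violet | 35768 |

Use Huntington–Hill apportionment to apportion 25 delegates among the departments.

With divisor 12466: modified quotas Blue 4.393, Teal 7.492, Green 4.080, Red 2.325, Amber 1.547, Gold 2.447, Violet 2.869.
Geometric-mean thresholds: Blue √(4·5)=4.472, Teal √(7·8)=7.483, Green √(4·5)=4.472, Red √(2·3)=2.449, Amber √(1·2)=1.414, Gold √(2·3)=2.449, Violet √(2·3)=2.449.
Each quota rounded against its threshold gives Blue 4, Teal 8, Green 4, Red 2, Amber 2, Gold 2, Violet 3 (total 25).

Blue=4, Teal=8, Green=4, Red=2, Amber=2, Gold=2, Violet=3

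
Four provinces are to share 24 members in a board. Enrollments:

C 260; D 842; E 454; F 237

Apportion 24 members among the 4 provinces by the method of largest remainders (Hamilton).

The standard divisor is 1793/24 ≈ 74.708.
Standard quotas: C 3.480, D 11.270, E 6.077, F 3.172.
Lower quotas: C 3, D 11, E 6, F 3 (sum 23, leaving 1 seat).
Remainders in descending order: C 0.480, D 0.270, F 0.172, E 0.077.
The surplus seat goes to C.

C: 4, D: 11, E: 6, F: 3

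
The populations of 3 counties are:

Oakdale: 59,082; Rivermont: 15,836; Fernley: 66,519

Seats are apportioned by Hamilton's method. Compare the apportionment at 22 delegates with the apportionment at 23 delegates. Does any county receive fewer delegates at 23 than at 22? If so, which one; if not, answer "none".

Rivermont

At 22 seats: Oakdale 9, Rivermont 3, Fernley 10.
At 23 seats: Oakdale 10, Rivermont 2, Fernley 11.
Rivermont drops from 3 to 2.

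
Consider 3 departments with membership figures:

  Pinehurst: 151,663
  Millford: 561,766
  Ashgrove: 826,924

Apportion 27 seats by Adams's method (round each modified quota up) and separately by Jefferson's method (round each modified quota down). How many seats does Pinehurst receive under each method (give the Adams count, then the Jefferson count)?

3 and 2

Adams: Pinehurst 3, Millford 10, Ashgrove 14.
Jefferson: Pinehurst 2, Millford 10, Ashgrove 15.
Pinehurst gets 3 under Adams and 2 under Jefferson.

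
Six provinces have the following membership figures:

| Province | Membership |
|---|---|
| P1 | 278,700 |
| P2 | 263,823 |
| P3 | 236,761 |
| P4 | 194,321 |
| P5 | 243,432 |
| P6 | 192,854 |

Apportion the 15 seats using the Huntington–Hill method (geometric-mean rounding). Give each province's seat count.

With divisor 98019: modified quotas P1 2.843, P2 2.692, P3 2.415, P4 1.982, P5 2.484, P6 1.968.
Geometric-mean thresholds: P1 √(2·3)=2.449, P2 √(2·3)=2.449, P3 √(2·3)=2.449, P4 √(1·2)=1.414, P5 √(2·3)=2.449, P6 √(1·2)=1.414.
Each quota rounded against its threshold gives P1 3, P2 3, P3 2, P4 2, P5 3, P6 2 (total 15).

P1=3, P2=3, P3=2, P4=2, P5=3, P6=2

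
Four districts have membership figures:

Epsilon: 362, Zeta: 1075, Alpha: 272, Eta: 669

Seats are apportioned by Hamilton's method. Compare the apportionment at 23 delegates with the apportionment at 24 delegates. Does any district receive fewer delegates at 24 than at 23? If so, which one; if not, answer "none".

At 23 seats: Epsilon 4, Zeta 10, Alpha 3, Eta 6.
At 24 seats: Epsilon 3, Zeta 11, Alpha 3, Eta 7.
Epsilon drops from 4 to 3.

Epsilon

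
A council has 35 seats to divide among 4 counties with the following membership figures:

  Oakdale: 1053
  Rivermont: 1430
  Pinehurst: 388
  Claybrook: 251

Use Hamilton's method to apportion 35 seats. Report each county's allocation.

Total 3122; standard divisor 3122/35 ≈ 89.2.
Standard quotas: Oakdale 11.805, Rivermont 16.031, Pinehurst 4.350, Claybrook 2.814.
Lower quotas: Oakdale 11, Rivermont 16, Pinehurst 4, Claybrook 2 (sum 33, leaving 2 seats).
Remainders in descending order: Claybrook 0.814, Oakdale 0.805, Pinehurst 0.350, Rivermont 0.031.
Largest remainders: Claybrook, Oakdale receive the extra seats.

Oakdale: 12, Rivermont: 16, Pinehurst: 4, Claybrook: 3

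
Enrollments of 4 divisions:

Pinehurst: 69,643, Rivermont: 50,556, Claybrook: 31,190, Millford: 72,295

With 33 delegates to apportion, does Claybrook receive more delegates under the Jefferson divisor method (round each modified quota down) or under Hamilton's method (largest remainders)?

Jefferson: Pinehurst 11, Rivermont 7, Claybrook 4, Millford 11.
Hamilton: Pinehurst 10, Rivermont 7, Claybrook 5, Millford 11.
Claybrook gets 4 under Jefferson and 5 under Hamilton.

Hamilton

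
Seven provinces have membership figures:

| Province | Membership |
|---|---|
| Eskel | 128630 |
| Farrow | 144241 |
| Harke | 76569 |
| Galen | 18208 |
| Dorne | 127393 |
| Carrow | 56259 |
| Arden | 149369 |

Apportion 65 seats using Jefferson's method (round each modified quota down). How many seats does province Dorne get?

12

Standard divisor 700669/65 ≈ 10779.523; standard quotas: Eskel 11.933, Farrow 13.381, Harke 7.103, Galen 1.689, Dorne 11.818, Carrow 5.219, Arden 13.857.
Rounding down gives 11, 13, 7, 1, 11, 5, 13 = 61 seats, so the divisor must be adjusted.
With modified divisor 10100: modified quotas Eskel 12.736, Farrow 14.281, Harke 7.581, Galen 1.803, Dorne 12.613, Carrow 5.570, Arden 14.789.
Rounding down: Eskel 12, Farrow 14, Harke 7, Galen 1, Dorne 12, Carrow 5, Arden 14 (total 65).
Dorne receives 12.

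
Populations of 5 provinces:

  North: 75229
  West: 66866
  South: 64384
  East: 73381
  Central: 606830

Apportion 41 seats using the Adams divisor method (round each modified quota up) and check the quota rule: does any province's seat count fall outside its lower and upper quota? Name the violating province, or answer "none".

Central

Standard quotas: North 3.479, West 3.092, South 2.977, East 3.393, Central 28.059.
Adams allocation: North 4, West 3, South 3, East 4, Central 27.
Central has quota 28.059 (lower 28, upper 29) but receives 27 — outside the quota interval.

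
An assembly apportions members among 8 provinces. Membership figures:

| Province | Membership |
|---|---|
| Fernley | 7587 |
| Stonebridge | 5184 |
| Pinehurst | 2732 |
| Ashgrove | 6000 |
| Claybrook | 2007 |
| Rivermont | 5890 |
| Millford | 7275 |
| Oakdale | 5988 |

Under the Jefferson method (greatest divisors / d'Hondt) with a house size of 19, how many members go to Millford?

3

Standard divisor 42663/19 ≈ 2245.421; standard quotas: Fernley 3.379, Stonebridge 2.309, Pinehurst 1.217, Ashgrove 2.672, Claybrook 0.894, Rivermont 2.623, Millford 3.240, Oakdale 2.667.
Rounding down gives 3, 2, 1, 2, 0, 2, 3, 2 = 15 seats, so the divisor must be adjusted.
With modified divisor 1930: modified quotas Fernley 3.931, Stonebridge 2.686, Pinehurst 1.416, Ashgrove 3.109, Claybrook 1.040, Rivermont 3.052, Millford 3.769, Oakdale 3.103.
Rounding down: Fernley 3, Stonebridge 2, Pinehurst 1, Ashgrove 3, Claybrook 1, Rivermont 3, Millford 3, Oakdale 3 (total 19).
Millford receives 3.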